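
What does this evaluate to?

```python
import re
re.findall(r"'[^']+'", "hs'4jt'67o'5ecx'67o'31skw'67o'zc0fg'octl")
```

["'4jt'", "'5ecx'", "'31skw'", "'zc0fg'"]

Walking the string: at [2:7] → "'4jt'"; at [10:16] → "'5ecx'"; at [19:26] → "'31skw'"; at [29:36] → "'zc0fg'".
With no groups in the pattern, `findall` gives back each whole match — 4 here.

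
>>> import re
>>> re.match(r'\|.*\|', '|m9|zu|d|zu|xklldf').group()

'|m9|zu|d|zu|'

With `match`, the pattern is implicitly anchored at the beginning.
The match spans [0:12] → '|m9|zu|d|zu|'.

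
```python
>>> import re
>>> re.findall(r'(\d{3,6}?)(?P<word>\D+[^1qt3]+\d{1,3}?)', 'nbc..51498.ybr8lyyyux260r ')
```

[('51498', '.ybr8lyyyux260')]

Pattern: 3 to 6 of a digit (lazy) (captured); then one or more of a non-digit, then one or more of any character except [1qt3], then 1 to 3 of a digit (lazy) (captured as 'word').
Matches: at [5:24] match '51498.ybr8lyyyux260', groups = ('51498', '.ybr8lyyyux260').
`findall` packs the 2 group values into a tuple for every match.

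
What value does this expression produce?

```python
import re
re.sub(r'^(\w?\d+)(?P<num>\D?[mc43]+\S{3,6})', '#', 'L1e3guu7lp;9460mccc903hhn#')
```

'#;9460mccc903hhn#'

This matches anchored at the start of the string; then optionally a word character, then one or more of a digit (captured); then optionally a non-digit, then one or more of one of [mc43], then 3 to 6 of a non-whitespace character (captured as 'num').
Matches: at [0:10] → 'L1e3guu7lp'.
`sub` substitutes '#' at each match site.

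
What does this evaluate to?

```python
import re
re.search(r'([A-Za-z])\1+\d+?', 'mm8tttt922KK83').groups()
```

('m',)

The match spans [0:3] → 'mm8'.
Captured: group 1 = 'm'.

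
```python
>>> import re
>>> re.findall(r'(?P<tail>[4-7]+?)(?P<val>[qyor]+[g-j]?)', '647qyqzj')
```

Multiple groups make `findall` return tuples — one 2-tuple for the one match.

[('647', 'qyq')]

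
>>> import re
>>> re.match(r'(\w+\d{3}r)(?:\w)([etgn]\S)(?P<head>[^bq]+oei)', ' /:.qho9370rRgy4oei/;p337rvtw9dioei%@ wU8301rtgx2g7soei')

`re.match` only tries the pattern at the start of the string.
Here the pattern fails at index 0, so the call returns None.

None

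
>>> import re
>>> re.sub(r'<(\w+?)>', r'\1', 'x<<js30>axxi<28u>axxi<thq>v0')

'x<js30axxi28uaxxithqv0'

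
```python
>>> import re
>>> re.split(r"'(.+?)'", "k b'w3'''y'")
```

Because the quantifier is non-greedy, it stops expanding at the earliest point where the rest of the pattern can succeed.
Matches to split on: at [3:7] → "'w3'"; at [7:11] → "''y'".
Because the pattern has a capturing group, `split` also inserts each captured text between the pieces.

['k b', 'w3', '', "'y", '']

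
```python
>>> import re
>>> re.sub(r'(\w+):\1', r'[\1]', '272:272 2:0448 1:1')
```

`\1` has to match the exact text group 1 already captured.
The replacement refers to a captured group, so each match is rewritten using its own captured text.

'[272] 2:0448 [1]'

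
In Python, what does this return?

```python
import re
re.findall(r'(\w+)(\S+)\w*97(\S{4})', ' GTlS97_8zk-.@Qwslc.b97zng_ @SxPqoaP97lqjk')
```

[('GTlS97_8zk', '-.@Qwslc.b', 'zng_'), ('SxPqoa', 'P', 'lqjk')]

This matches one or more of a word character (captured); then one or more of a non-whitespace character (captured); then zero or more of a word character, then the literal '97'; then exactly 4 of a non-whitespace character (captured).
Walking the string: at [1:27] match 'GTlS97_8zk-.@Qwslc.b97zng_', groups = ('GTlS97_8zk', '-.@Qwslc.b', 'zng_'); at [29:42] match 'SxPqoaP97lqjk', groups = ('SxPqoa', 'P', 'lqjk').
Multiple groups make `findall` return tuples — one 3-tuple for each match.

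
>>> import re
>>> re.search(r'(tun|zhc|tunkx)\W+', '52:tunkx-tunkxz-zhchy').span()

The match spans [3:9] → 'tunkx-'.

(3, 9)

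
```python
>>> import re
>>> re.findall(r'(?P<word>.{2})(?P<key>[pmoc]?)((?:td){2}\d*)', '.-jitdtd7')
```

This matches exactly 2 of any character (captured as 'word'); then optionally one of [pmoc] (captured as 'key'); then the literal 'td' repeated 2 times, then zero or more of a digit (captured).
Matches: at [2:9] match 'jitdtd7', groups = ('ji', '', 'tdtd7').
Multiple groups make `findall` return tuples — one 3-tuple for the one match.

[('ji', '', 'tdtd7')]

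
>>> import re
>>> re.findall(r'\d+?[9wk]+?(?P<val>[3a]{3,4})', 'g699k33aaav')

Pattern: one or more of a digit (lazy), then one or more of one of [9wk] (lazy); then 3 to 4 of one of [3a] (captured as 'val').
`findall` collects group 1 from the one match (1 total).

['33aa']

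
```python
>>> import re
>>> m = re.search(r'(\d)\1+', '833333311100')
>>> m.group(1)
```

'3'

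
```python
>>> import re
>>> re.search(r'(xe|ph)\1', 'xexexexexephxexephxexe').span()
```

(0, 4)

`\1` has to match the exact text group 1 already captured.
Unlike `match`, `search` isn't anchored — it looks for the pattern anywhere in the string.
The match spans [0:4] → 'xexe'.
Captured: group 1 = 'xe'.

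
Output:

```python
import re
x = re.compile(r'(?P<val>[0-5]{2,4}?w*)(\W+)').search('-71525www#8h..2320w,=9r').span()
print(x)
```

(2, 10)

This matches 2 to 4 of a character in [0-5] (lazy), then zero or more of a literal 'w' (captured as 'val'); then one or more of a non-word character (captured).
`re.search` scans for the first position where the pattern succeeds.
The match spans [2:10] → '1525www#'.
Captured: group 1 = '1525www', group 2 = '#'.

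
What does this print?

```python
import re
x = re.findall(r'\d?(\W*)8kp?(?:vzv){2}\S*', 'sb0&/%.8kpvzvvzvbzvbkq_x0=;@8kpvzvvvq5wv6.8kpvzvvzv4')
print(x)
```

The pattern matches optionally a digit; then zero or more of a non-word character (captured); then the literal '8k', then optionally the literal 'p', then the literal 'vzv' repeated 2 times; then zero or more of a non-whitespace character.
Matches: at [2:52] match '0&/%.8kpvzvvzvbzvbkq_x0=;@8kpvzvvvq5wv6.8kpvzvvzv4', group 1 = '&/%.'.
One capturing group, so `findall` returns just the captured substring from the one match — 1 in all.

['&/%.']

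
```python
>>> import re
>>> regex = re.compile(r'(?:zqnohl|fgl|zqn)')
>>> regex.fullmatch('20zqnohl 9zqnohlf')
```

`fullmatch` succeeds only if the pattern covers the string from start to end.
Here there's no way to consume every character, so the call returns None.

None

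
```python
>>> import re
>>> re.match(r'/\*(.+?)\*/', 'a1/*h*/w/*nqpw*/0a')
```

`re.match` only tries the pattern at the start of the string.
Here position 0 doesn't satisfy it, so the call returns None.

None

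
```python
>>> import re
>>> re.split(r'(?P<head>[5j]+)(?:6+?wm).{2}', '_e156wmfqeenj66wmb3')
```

This matches one or more of one of [5j] (captured as 'head'); then one or more of the literal '6' (lazy), then the literal 'wm' (non-capturing group); then exactly 2 of any character.
With a capturing group present, the delimiter's captured portion is kept in the result list.

['_e1', '5', 'een', 'j', '']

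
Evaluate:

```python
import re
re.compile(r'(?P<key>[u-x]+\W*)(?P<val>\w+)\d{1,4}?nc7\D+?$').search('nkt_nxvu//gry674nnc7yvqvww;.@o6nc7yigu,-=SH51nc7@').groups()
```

('u,-=', 'SH5')

Pattern: one or more of a character in [u-x], then zero or more of a non-word character (captured as 'key'); then one or more of a word character (captured as 'val'); then 1 to 4 of a digit (lazy), then the literal 'nc7', then one or more of a non-digit (lazy); then anchored at the end.
Unlike `match`, `search` isn't anchored — it looks for the pattern anywhere in the string.
The match spans [37:49] → 'u,-=SH51nc7@'.
Captured: group 1 = 'u,-=', group 2 = 'SH5'.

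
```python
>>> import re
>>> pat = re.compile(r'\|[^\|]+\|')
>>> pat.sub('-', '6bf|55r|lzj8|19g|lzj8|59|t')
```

Matches: at [3:8] → '|55r|'; at [12:17] → '|19g|'; at [21:25] → '|59|'.
Each match is replaced by '-'.

'6bf-lzj8-lzj8-t'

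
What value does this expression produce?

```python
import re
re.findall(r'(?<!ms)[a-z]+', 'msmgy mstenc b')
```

['msmgy', 'mstenc', 'b']

`(?!…)`/`(?<!…)` only lets a position through if the neighbouring text does NOT match; no characters are consumed.
Matches: at [0:5] → 'msmgy'; at [6:12] → 'mstenc'; at [13:14] → 'b'.
With no groups in the pattern, `findall` gives back each whole match — 3 here.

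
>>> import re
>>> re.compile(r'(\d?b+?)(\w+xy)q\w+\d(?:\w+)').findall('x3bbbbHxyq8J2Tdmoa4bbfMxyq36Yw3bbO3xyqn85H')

This matches optionally a digit, then one or more of a literal 'b' (lazy) (captured); then one or more of a word character, then the literal 'xy' (captured); then a literal 'q', then one or more of a word character, then a digit; then one or more of a word character (non-capturing group).
`findall` packs the 2 group values into a tuple for every match.

[('3b', 'bbbHxyq8J2Tdmoa4bbfMxyq36Yw3bbO3xy')]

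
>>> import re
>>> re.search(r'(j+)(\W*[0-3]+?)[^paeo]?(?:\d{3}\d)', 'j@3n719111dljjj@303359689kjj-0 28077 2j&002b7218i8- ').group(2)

The match spans [0:8] → 'j@3n7191'.
Captured: group 1 = 'j', group 2 = '@3'.

'@3'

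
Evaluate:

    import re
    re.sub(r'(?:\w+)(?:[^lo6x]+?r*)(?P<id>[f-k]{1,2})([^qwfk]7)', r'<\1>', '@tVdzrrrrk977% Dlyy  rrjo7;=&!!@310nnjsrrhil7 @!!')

'@<k>7% <j>;=&!!@<i> @!!'

This matches one or more of a word character (non-capturing group); then one or more of any character except [lo6x] (lazy), then zero or more of a literal 'r' (non-capturing group); then 1 to 2 of a character in [f-k] (captured as 'id'); then any character except [qwfk], then a literal '7' (captured).
Matches: at [1:12] → 'tVdzrrrrk97'; at [15:26] → 'Dlyy  rrjo7'; at [32:45] → '310nnjsrrhil7'.
`\1` in the replacement pulls in group 1's text for each match.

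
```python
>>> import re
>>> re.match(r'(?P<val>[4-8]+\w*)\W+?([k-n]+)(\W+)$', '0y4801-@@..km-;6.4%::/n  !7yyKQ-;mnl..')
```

`re.match` won't scan ahead — the pattern has to work from the very first character.
Here the pattern fails at index 0, so the call returns None.

None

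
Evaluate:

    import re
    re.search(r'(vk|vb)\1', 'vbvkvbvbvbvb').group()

The backreference `\1` re-matches whatever the first group consumed, character for character.
The match spans [4:8] → 'vbvb'.

'vbvb'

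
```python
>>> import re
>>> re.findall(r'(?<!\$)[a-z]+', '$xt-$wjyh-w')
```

Because the assertion is negative and zero-width, positions next to the forbidden text are skipped.
Scanning left to right: at [2:3] → 't'; at [6:9] → 'jyh'; at [10:11] → 'w'.
No capturing groups, so `findall` returns the 3 full match strings.

['t', 'jyh', 'w']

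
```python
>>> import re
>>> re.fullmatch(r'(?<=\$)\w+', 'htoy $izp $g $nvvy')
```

None

`re.fullmatch` requires the pattern to consume the entire string.
Here there's no way to consume every character, so the call returns None.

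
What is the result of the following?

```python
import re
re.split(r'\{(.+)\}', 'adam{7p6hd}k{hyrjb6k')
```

Matches to split on: at [4:11] → '{7p6hd}'.
With a capturing group present, the delimiter's captured portion is kept in the result list.

['adam', '7p6hd', 'k{hyrjb6k']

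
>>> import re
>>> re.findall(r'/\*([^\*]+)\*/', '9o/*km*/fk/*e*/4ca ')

Because there's exactly one group, `findall` drops the full match and keeps group 1 from each hit.

['km', 'e']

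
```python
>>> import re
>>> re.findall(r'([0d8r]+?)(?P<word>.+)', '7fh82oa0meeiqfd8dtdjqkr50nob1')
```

Multiple groups make `findall` return tuples — one 2-tuple for the one match.

[('8', '2oa0meeiqfd8dtdjqkr50nob1')]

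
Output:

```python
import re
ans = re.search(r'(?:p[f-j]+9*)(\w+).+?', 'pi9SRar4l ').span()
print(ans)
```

Pattern: a literal 'p', then one or more of a character in [f-j], then zero or more of a literal '9' (non-capturing group); then one or more of a word character (captured); then one or more of any character (lazy).
`re.search` tries every starting position until one works.
The match spans [0:10] → 'pi9SRar4l '.
Captured: group 1 = 'SRar4l'.

(0, 10)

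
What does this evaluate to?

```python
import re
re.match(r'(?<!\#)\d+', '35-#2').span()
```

(0, 2)

The negative lookaround is zero-width — it rules out positions where the adjacent text would match, without consuming anything.
`re.match` only tries the pattern at the start of the string.
The match spans [0:2] → '35'.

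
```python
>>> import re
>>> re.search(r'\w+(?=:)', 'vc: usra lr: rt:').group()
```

The lookaround is zero-width — it requires the adjacent text to match without consuming it, so the asserted text isn't part of the match.
The match spans [0:2] → 'vc'.

'vc'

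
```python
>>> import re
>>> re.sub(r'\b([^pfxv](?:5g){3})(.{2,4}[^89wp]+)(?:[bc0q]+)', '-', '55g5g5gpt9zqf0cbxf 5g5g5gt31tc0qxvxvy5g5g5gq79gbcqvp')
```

'-79gbcqvp'

`sub` substitutes '-' at each match site.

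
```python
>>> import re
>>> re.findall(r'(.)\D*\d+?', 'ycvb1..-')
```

This matches any character (captured); then zero or more of a non-digit; then one or more of a digit (lazy).
Walking the string: at [0:5] match 'ycvb1', group 1 = 'y'.
Because there's exactly one group, `findall` drops the full match and keeps group 1 from the one hit.

['y']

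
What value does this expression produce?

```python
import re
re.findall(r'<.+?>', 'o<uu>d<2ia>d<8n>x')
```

A non-greedy quantifier consumes as few characters as it can — just enough that the remainder of the pattern still matches from where it stops; whatever follows it matches normally.
Walking the string: at [1:5] → '<uu>'; at [6:11] → '<2ia>'; at [12:16] → '<8n>'.
With no groups in the pattern, `findall` gives back each whole match — 3 here.

['<uu>', '<2ia>', '<8n>']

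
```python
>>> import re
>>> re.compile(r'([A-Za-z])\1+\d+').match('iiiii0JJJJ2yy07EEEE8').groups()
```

('i',)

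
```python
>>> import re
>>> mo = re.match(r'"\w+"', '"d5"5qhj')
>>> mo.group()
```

`re.match` only tries the pattern at the start of the string.
The match spans [0:4] → '"d5"'.

'"d5"'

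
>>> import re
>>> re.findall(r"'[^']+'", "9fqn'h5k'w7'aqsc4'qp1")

["'h5k'", "'aqsc4'"]

No capturing groups, so `findall` returns the 2 full match strings.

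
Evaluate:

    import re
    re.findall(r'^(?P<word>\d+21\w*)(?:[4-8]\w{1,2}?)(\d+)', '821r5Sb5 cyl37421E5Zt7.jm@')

Pattern: anchored at the start of the string; then one or more of a digit, then the literal '21', then zero or more of a word character (captured as 'word'); then a character in [4-8], then 1 to 2 of a word character (lazy) (non-capturing group); then one or more of a digit (captured).
Scanning left to right: at [0:8] match '821r5Sb5', groups = ('821r', '5').
2 groups means the one result is a tuple of 2 captured strings — 1 here.

[('821r', '5')]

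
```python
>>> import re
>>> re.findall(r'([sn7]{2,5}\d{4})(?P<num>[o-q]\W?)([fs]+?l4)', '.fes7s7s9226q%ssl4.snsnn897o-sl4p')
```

Pattern: 2 to 5 of one of [sn7], then exactly 4 of a digit (captured); then a character in [o-q], then optionally a non-word character (captured as 'num'); then one or more of one of [fs] (lazy), then the literal 'l4' (captured).
Scanning left to right: at [3:18] match 's7s7s9226q%ssl4', groups = ('s7s7s9226', 'q%', 'ssl4').
3 groups means the one result is a tuple of 3 captured strings — 1 here.

[('s7s7s9226', 'q%', 'ssl4')]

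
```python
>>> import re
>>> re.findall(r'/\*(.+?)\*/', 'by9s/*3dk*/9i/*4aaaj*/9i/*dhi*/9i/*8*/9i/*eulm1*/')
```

A `+?`/`*?`/`{m,n}?` starts at its minimum and grows only as far as needed for what follows to match.
Matches: at [4:11] match '/*3dk*/', group 1 = '3dk'; at [13:22] match '/*4aaaj*/', group 1 = '4aaaj'; at [24:31] match '/*dhi*/', group 1 = 'dhi'; at [33:38] match '/*8*/', group 1 = '8'; at [40:49] match '/*eulm1*/', group 1 = 'eulm1'.
With a single group, `findall` returns only what that group captured — 5 items.

['3dk', '4aaaj', 'dhi', '8', 'eulm1']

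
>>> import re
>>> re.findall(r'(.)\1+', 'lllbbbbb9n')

`\1` is not a pattern — it's the concrete string captured by group 1, re-applied verbatim.
Scanning left to right: at [0:3] match 'lll', group 1 = 'l'; at [3:8] match 'bbbbb', group 1 = 'b'.
One capturing group, so `findall` returns just the captured substring from each match — 2 in all.

['l', 'b']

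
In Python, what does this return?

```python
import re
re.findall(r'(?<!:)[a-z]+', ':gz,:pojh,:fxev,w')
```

A negative assertion filters positions out without eating any characters.
No capturing groups, so `findall` returns the 4 full match strings.

['z', 'ojh', 'xev', 'w']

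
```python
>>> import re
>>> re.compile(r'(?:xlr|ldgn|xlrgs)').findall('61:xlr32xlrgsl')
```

Alternation isn't longest-match — the leftmost alternative that fits at this position is chosen.
Scanning left to right: at [3:6] → 'xlr'; at [8:11] → 'xlr'.
With no groups in the pattern, `findall` gives back each whole match — 2 here.

['xlr', 'xlr']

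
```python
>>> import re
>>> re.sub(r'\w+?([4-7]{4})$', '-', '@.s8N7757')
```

'@.-'

The pattern matches one or more of a word character (lazy); then exactly 4 of a character in [4-7] (captured); then anchored at the end.
Matches: at [2:9] → 's8N7757'.
`sub` substitutes '-' at each match site.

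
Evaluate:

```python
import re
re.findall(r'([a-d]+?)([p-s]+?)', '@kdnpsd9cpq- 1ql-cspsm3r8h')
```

This matches one or more of a character in [a-d] (lazy) (captured); then one or more of a character in [p-s] (lazy) (captured).
Scanning left to right: at [8:10] match 'cp', groups = ('c', 'p'); at [17:19] match 'cs', groups = ('c', 's').
With 2 capturing groups, `findall` returns a 2-tuple per match.

[('c', 'p'), ('c', 's')]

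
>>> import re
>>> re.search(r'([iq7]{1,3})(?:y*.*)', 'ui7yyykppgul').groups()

The match spans [1:12] → 'i7yyykppgul'.
Captured: group 1 = 'i7'.

('i7',)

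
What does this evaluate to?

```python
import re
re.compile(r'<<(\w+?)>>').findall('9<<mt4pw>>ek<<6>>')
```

Because there's exactly one group, `findall` drops the full match and keeps group 1 from each hit.

['mt4pw', '6']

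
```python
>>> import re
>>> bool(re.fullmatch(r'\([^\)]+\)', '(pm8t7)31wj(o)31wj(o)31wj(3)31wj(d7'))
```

False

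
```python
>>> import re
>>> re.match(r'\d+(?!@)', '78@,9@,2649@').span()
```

The negative lookaround is zero-width — it rules out positions where the adjacent text would match, without consuming anything.
With `match`, the pattern is implicitly anchored at the beginning.
The match spans [0:1] → '7'.

(0, 1)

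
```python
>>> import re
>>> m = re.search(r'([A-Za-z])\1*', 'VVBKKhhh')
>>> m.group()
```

A backreference is literal: `\1` must see the identical characters the first group matched.
The match spans [0:2] → 'VV'.

'VV'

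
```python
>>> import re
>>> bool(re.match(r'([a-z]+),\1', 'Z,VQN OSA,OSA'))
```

The backreference `\1` re-matches whatever the first group consumed, character for character.
`re.match` won't scan ahead — the pattern has to work from the very first character.
Here the pattern fails at index 0, so the call returns None, and `bool(None)` is False.

False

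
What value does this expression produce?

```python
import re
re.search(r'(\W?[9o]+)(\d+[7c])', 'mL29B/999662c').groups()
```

The pattern matches optionally a non-word character, then one or more of one of [9o] (captured); then one or more of a digit, then one of [7c] (captured).
Unlike `match`, `search` isn't anchored — it looks for the pattern anywhere in the string.
The match spans [5:13] → '/999662c'.
Captured: group 1 = '/999', group 2 = '662c'.

('/999', '662c')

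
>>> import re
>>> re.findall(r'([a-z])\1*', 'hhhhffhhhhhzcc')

['h', 'f', 'h', 'z', 'c']

A backreference is literal: `\1` must see the identical characters the first group matched.
Scanning left to right: at [0:4] match 'hhhh', group 1 = 'h'; at [4:6] match 'ff', group 1 = 'f'; at [6:11] match 'hhhhh', group 1 = 'h'; at [11:12] match 'z', group 1 = 'z'; at [12:14] match 'cc', group 1 = 'c'.
Because there's exactly one group, `findall` drops the full match and keeps group 1 from each hit.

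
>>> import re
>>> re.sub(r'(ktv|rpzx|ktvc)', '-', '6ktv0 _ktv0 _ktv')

'6-0 _-0 _-'

Matches: at [1:4] → 'ktv'; at [7:10] → 'ktv'; at [13:16] → 'ktv'.
Every occurrence is swapped for '-'.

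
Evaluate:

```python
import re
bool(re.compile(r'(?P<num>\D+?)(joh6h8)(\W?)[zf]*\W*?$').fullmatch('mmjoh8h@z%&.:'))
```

`re.fullmatch` requires the pattern to consume the entire string.
Here the string isn't matched end-to-end, so the call returns None, and `bool(None)` is False.

False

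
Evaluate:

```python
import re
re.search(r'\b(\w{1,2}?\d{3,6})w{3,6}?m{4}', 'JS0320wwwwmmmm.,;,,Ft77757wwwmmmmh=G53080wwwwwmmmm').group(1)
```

The match spans [0:14] → 'JS0320wwwwmmmm'.
Captured: group 1 = 'JS0320'.

'JS0320'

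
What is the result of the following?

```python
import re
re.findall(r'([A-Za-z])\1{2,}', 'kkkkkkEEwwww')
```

The backreference `\1` re-matches whatever the first group consumed, character for character.
Walking the string: at [0:6] match 'kkkkkk', group 1 = 'k'; at [8:12] match 'wwww', group 1 = 'w'.
Because there's exactly one group, `findall` drops the full match and keeps group 1 from each hit.

['k', 'w']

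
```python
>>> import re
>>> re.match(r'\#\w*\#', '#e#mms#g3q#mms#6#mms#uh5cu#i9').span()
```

(0, 3)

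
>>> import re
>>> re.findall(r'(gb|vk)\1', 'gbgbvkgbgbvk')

['gb', 'gb']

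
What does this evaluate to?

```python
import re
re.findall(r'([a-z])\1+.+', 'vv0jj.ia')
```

`\1` is not a pattern — it's the concrete string captured by group 1, re-applied verbatim.
Scanning left to right: at [0:8] match 'vv0jj.ia', group 1 = 'v'.
One capturing group, so `findall` returns just the captured substring from the one match — 1 in all.

['v']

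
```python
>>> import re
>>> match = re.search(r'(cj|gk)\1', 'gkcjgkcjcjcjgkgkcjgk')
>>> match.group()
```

`\1` has to match the exact text group 1 already captured.
`re.search` tries every starting position until one works.
The match spans [6:10] → 'cjcj'.
Captured: group 1 = 'cj'.

'cjcj'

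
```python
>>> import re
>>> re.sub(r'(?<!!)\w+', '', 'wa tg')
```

' '

A negative assertion filters positions out without eating any characters.
Matches: at [0:2] → 'wa'; at [3:5] → 'tg'.
`sub` substitutes '' at each match site.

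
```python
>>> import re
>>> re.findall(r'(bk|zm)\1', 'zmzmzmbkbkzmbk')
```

['zm', 'bk']

`\1` is not a pattern — it's the concrete string captured by group 1, re-applied verbatim.
Matches: at [0:4] match 'zmzm', group 1 = 'zm'; at [6:10] match 'bkbk', group 1 = 'bk'.
Because there's exactly one group, `findall` drops the full match and keeps group 1 from each hit.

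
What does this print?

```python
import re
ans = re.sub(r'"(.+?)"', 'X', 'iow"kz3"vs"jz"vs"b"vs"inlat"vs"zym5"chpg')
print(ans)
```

iowXvsXvsXvsXvsXchpg

Lazy quantifiers expand one character at a time until the remainder of the pattern can match.
Matches: at [3:8] → '"kz3"'; at [10:14] → '"jz"'; at [16:19] → '"b"'; at [21:28] → '"inlat"'; at [30:36] → '"zym5"'.
Every occurrence is swapped for 'X'.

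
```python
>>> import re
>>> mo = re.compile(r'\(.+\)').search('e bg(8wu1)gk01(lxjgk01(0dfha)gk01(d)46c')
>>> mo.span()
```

(4, 36)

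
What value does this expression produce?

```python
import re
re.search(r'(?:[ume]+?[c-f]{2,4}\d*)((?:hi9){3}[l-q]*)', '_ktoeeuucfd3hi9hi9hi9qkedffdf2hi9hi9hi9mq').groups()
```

('hi9hi9hi9q',)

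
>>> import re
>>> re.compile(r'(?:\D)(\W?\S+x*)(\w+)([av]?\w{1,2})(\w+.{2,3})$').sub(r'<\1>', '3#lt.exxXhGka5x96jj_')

The replacement refers to a captured group, so each match is rewritten using its own captured text.

'3<lt.exxXhGka5x>'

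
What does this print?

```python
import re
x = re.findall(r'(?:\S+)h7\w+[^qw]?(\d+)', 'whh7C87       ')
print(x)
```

Pattern: one or more of a non-whitespace character (non-capturing group); then the literal 'h7', then one or more of a word character, then optionally any character except [qw]; then one or more of a digit (captured).
With a single group, `findall` returns only what that group captured — 1 item.

['7']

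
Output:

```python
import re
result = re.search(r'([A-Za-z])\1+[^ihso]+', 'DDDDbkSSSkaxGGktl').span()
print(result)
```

After group 1 captures some text, `\1` only succeeds where that same text appears again.
The match spans [0:17] → 'DDDDbkSSSkaxGGktl'.

(0, 17)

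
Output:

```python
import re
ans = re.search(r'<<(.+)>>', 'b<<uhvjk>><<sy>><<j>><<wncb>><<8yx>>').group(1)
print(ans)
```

uhvjk>><<sy>><<j>><<wncb>><<8yx

The match spans [1:36] → '<<uhvjk>><<sy>><<j>><<wncb>><<8yx>>'.
Captured: group 1 = 'uhvjk>><<sy>><<j>><<wncb>><<8yx'.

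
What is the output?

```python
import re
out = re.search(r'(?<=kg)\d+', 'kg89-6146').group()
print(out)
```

Lookahead/lookbehind check context without consuming it, so the matched span excludes the asserted characters.
The match spans [2:4] → '89'.

89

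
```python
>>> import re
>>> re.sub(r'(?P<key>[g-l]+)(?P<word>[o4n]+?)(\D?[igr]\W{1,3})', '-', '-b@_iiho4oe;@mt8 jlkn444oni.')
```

This matches one or more of a character in [g-l] (captured as 'key'); then one or more of one of [o4n] (lazy) (captured as 'word'); then optionally a non-digit, then one of [igr], then 1 to 3 of a non-word character (captured).
Matches: at [17:28] → 'jlkn444oni.'.
Every occurrence is swapped for '-'.

'-b@_iiho4oe;@mt8 -'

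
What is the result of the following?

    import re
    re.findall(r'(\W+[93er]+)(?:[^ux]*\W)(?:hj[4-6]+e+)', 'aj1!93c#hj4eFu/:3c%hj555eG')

Pattern: one or more of a non-word character, then one or more of one of [93er] (captured); then zero or more of any character except [ux], then a non-word character (non-capturing group); then the literal 'hj', then one or more of a character in [4-6], then one or more of a literal 'e' (non-capturing group).
Matches: at [3:12] match '!93c#hj4e', group 1 = '!93'; at [14:25] match '/:3c%hj555e', group 1 = '/:3'.
One capturing group, so `findall` returns just the captured substring from each match — 2 in all.

['!93', '/:3']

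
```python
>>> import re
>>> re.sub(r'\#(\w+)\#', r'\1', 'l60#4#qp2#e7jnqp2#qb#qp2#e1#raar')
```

'l604qp2e7jnqp2qbqp2e1#raar'

Each match is replaced using the text its own group 1 captured.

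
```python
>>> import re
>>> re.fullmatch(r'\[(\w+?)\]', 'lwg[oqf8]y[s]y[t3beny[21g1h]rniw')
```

None

For `fullmatch`, every character of the input must be accounted for by the pattern.
Here the string isn't matched end-to-end, so the call returns None.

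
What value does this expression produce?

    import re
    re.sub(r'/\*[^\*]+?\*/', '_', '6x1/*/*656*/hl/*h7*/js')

Each match is replaced by '_'.

'6x1/*_hl_js'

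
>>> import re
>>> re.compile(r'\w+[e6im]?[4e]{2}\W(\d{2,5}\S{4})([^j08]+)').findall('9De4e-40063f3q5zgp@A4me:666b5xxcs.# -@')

[('40063f3q5', 'zgp@A4me:666b5xxcs.# -@')]

Pattern: one or more of a word character; then optionally one of [e6im], then exactly 2 of one of [4e], then a non-word character; then 2 to 5 of a digit, then exactly 4 of a non-whitespace character (captured); then one or more of any character except [j08] (captured).
Walking the string: at [0:38] match '9De4e-40063f3q5zgp@A4me:666b5xxcs.# -@', groups = ('40063f3q5', 'zgp@A4me:666b5xxcs.# -@').
`findall` packs the 2 group values into a tuple for every match.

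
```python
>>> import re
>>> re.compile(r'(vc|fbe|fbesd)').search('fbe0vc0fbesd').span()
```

`re.search` scans for the first position where the pattern succeeds.
The match spans [0:3] → 'fbe'.
Captured: group 1 = 'fbe'.

(0, 3)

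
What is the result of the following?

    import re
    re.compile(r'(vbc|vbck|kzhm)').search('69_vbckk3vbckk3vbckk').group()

'vbc'

`|` is ordered: at each position the engine commits to the first alternative that works.
The match spans [3:6] → 'vbc'.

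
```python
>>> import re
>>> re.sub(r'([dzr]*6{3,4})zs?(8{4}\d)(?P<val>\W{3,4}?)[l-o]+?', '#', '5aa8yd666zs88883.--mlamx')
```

The pattern matches zero or more of one of [dzr], then 3 to 4 of the literal '6' (captured); then the literal 'z', then optionally the literal 's'; then exactly 4 of the literal '8', then a digit (captured); then 3 to 4 of a non-word character (lazy) (captured as 'val'); then one or more of a character in [l-o] (lazy).
Matches: at [5:20] → 'd666zs88883.--m'.
`sub` substitutes '#' at each match site.

'5aa8y#lamx'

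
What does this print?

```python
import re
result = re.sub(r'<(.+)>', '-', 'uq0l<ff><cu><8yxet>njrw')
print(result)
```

Matches: at [4:19] → '<ff><cu><8yxet>'.
Each match is replaced by '-'.

uq0l-njrw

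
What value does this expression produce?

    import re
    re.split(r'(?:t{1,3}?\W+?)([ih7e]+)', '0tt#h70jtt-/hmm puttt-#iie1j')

Pattern: 1 to 3 of the literal 't' (lazy), then one or more of a non-word character (lazy) (non-capturing group); then one or more of one of [ih7e] (captured).
Matches to split on: at [1:6] → 'tt#h7'; at [8:13] → 'tt-/h'; at [18:26] → 'ttt-#iie'.
Because the pattern has a capturing group, `split` also inserts each captured text between the pieces.

['0', 'h7', '0j', 'h', 'mm pu', 'iie', '1j']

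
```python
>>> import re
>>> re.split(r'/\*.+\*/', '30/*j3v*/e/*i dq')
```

['30', 'e/*i dq']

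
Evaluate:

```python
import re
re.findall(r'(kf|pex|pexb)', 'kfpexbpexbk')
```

Alternation isn't longest-match — the leftmost alternative that fits at this position is chosen.
Scanning left to right: at [0:2] match 'kf', group 1 = 'kf'; at [2:5] match 'pex', group 1 = 'pex'; at [6:9] match 'pex', group 1 = 'pex'.
`findall` collects group 1 from each match (3 total).

['kf', 'pex', 'pex']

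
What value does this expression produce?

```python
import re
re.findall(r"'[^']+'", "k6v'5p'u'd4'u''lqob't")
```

`findall` yields the raw match text (3 of them) because the pattern has no groups.

["'5p'", "'d4'", "'lqob'"]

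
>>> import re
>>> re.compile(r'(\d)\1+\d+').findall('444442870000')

['4']

The backreference `\1` re-matches whatever the first group consumed, character for character.
With a single group, `findall` returns only what that group captured — 1 item.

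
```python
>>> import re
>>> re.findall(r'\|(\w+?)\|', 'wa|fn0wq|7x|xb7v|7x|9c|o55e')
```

['fn0wq', 'xb7v', '9c']

Because there's exactly one group, `findall` drops the full match and keeps group 1 from each hit.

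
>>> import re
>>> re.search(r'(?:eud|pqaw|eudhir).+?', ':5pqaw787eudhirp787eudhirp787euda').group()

`re.search` tries every starting position until one works.
The match spans [2:7] → 'pqaw7'.

'pqaw7'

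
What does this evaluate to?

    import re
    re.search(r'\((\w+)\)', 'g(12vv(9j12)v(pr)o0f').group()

'(9j12)'

The match spans [6:12] → '(9j12)'.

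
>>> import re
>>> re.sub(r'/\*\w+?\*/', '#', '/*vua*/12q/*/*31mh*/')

Matches: at [0:7] → '/*vua*/'; at [12:20] → '/*31mh*/'.
Every occurrence is swapped for '#'.

'#12q/*#'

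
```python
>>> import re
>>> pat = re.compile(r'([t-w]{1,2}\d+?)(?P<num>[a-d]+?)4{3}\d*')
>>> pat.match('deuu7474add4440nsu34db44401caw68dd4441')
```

None

`re.match` won't scan ahead — the pattern has to work from the very first character.
Here position 0 doesn't satisfy it, so the call returns None.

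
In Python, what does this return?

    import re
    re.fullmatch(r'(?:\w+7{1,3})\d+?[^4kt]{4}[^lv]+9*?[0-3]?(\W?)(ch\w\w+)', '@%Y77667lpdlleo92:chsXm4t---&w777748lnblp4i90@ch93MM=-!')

`re.fullmatch` requires the pattern to consume the entire string.
Here there's no way to consume every character, so the call returns None.

None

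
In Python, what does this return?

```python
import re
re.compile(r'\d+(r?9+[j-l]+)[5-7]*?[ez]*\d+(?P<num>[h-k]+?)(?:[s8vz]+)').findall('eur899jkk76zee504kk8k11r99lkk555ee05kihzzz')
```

The pattern matches one or more of a digit; then optionally the literal 'r', then one or more of a literal '9', then one or more of a character in [j-l] (captured); then zero or more of a character in [5-7] (lazy), then zero or more of one of [ez], then one or more of a digit; then one or more of a character in [h-k] (lazy) (captured as 'num'); then one or more of one of [s8vz] (non-capturing group).
Walking the string: at [3:20] match '899jkk76zee504kk8', groups = ('9jkk', 'kk'); at [21:42] match '11r99lkk555ee05kihzzz', groups = ('r99lkk', 'kih').
2 groups means each result is a tuple of 2 captured strings — 2 here.

[('9jkk', 'kk'), ('r99lkk', 'kih')]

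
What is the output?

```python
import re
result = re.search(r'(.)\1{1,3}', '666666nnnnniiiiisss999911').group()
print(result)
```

The backreference `\1` re-matches whatever the first group consumed, character for character.
Unlike `match`, `search` isn't anchored — it looks for the pattern anywhere in the string.
The match spans [0:4] → '6666'.
Captured: group 1 = '6'.

6666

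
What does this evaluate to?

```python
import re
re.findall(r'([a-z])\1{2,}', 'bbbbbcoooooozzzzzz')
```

['b', 'o', 'z']

`\1` has to match the exact text group 1 already captured.
Walking the string: at [0:5] match 'bbbbb', group 1 = 'b'; at [6:12] match 'oooooo', group 1 = 'o'; at [12:18] match 'zzzzzz', group 1 = 'z'.
With a single group, `findall` returns only what that group captured — 3 items.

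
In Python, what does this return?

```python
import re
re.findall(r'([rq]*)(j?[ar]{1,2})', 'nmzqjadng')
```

[('q', 'ja')]

This matches zero or more of one of [rq] (captured); then optionally the literal 'j', then 1 to 2 of one of [ar] (captured).
Scanning left to right: at [3:6] match 'qja', groups = ('q', 'ja').
2 groups means the one result is a tuple of 2 captured strings — 1 here.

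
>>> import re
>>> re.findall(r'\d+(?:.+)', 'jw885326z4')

With no groups in the pattern, `findall` gives back each whole match — 1 here.

['885326z4']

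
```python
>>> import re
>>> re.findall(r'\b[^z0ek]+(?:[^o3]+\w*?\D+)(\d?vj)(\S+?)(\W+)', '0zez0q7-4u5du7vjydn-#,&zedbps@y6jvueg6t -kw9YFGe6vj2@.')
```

[('6vj', '2', '@.')]

Pattern: a word boundary (`\b`, zero-width); then one or more of any character except [z0ek]; then one or more of any character except [o3], then zero or more of a word character (lazy), then one or more of a non-digit (non-capturing group); then optionally a digit, then the literal 'vj' (captured); then one or more of a non-whitespace character (lazy) (captured); then one or more of a non-word character (captured).
The `?` after the quantifier makes it lazy — it takes as little as possible before letting the rest of the pattern try.
Scanning left to right: at [7:54] match '-4u5du7vjydn-#,&zedbps@y6jvueg6t -kw9YFGe6vj2@.', groups = ('6vj', '2', '@.').
Multiple groups make `findall` return tuples — one 3-tuple for the one match.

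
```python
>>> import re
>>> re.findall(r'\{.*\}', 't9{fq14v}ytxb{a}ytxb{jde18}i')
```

`findall` yields the raw match text (1 of them) because the pattern has no groups.

['{fq14v}ytxb{a}ytxb{jde18}']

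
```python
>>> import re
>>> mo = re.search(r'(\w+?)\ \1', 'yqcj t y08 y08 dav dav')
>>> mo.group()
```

The backreference `\1` re-matches whatever the first group consumed, character for character.
The match spans [7:14] → 'y08 y08'.

'y08 y08'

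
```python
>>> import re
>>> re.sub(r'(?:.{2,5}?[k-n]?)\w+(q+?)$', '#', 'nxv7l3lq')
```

'#'

`sub` substitutes '#' at each match site.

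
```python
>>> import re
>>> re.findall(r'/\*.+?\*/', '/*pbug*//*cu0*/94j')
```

['/*pbug*/', '/*cu0*/']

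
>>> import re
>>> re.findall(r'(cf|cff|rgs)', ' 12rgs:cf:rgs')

['rgs', 'cf', 'rgs']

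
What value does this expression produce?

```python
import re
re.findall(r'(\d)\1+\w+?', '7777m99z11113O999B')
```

The backreference `\1` re-matches whatever the first group consumed, character for character.
With a single group, `findall` returns only what that group captured — 4 items.

['7', '9', '1', '9']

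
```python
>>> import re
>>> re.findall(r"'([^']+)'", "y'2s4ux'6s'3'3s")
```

['2s4ux', '3']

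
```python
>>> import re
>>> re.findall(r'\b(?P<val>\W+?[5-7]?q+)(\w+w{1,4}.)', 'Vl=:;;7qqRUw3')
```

Pattern: a word boundary (`\b`, zero-width); then one or more of a non-word character (lazy), then optionally a character in [5-7], then one or more of the literal 'q' (captured as 'val'); then one or more of a word character, then 1 to 4 of a literal 'w', then any character (captured).
Walking the string: at [2:13] match '=:;;7qqRUw3', groups = ('=:;;7qq', 'RUw3').
Multiple groups make `findall` return tuples — one 2-tuple for the one match.

[('=:;;7qq', 'RUw3')]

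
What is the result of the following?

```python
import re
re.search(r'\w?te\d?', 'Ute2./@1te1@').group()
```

'Ute2'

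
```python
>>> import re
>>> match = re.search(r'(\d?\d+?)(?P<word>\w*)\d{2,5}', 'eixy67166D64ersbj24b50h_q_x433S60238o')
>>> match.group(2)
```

'166D64ersbj24b50h_q_x433S602'

The match spans [4:36] → '67166D64ersbj24b50h_q_x433S60238'.
Captured: group 1 = '67', group 2 = '166D64ersbj24b50h_q_x433S602'.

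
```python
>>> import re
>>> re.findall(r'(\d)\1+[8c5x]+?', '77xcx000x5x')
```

The backreference `\1` re-matches whatever the first group consumed, character for character.
Matches: at [0:3] match '77x', group 1 = '7'; at [5:9] match '000x', group 1 = '0'.
Because there's exactly one group, `findall` drops the full match and keeps group 1 from each hit.

['7', '0']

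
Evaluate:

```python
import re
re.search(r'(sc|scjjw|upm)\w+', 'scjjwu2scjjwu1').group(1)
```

The match spans [0:14] → 'scjjwu2scjjwu1'.
Captured: group 1 = 'sc'.

'sc'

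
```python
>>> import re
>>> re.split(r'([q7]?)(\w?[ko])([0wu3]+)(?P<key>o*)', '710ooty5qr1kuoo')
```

['710ooty5qr', '', '1k', 'u', 'oo', '']

This matches optionally one of [q7] (captured); then optionally a word character, then one of [ko] (captured); then one or more of one of [0wu3] (captured); then zero or more of a literal 'o' (captured as 'key').
Matches to split on: at [10:15] → '1kuoo'.
Because the pattern has a capturing group, `split` also inserts each captured text between the pieces.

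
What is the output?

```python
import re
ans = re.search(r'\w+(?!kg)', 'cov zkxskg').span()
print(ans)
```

(0, 3)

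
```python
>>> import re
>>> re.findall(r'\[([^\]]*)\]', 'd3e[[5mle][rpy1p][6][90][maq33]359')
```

Because there's exactly one group, `findall` drops the full match and keeps group 1 from each hit.

['[5mle', 'rpy1p', '6', '90', 'maq33']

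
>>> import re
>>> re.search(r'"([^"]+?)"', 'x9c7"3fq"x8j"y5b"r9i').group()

'"3fq"'

Unlike `match`, `search` isn't anchored — it looks for the pattern anywhere in the string.
The match spans [4:9] → '"3fq"'.
Captured: group 1 = '3fq'.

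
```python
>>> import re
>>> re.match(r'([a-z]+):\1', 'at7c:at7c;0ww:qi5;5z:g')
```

`\1` is not a pattern — it's the concrete string captured by group 1, re-applied verbatim.
`re.match` won't scan ahead — the pattern has to work from the very first character.
Here the pattern fails at index 0, so the call returns None.

None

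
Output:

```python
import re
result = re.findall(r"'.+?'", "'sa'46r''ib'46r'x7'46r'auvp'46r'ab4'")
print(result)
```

The `?` after the quantifier makes it lazy — it takes as little as possible before letting the rest of the pattern try.
Scanning left to right: at [0:4] → "'sa'"; at [7:12] → "''ib'"; at [15:19] → "'x7'"; at [22:28] → "'auvp'"; at [31:36] → "'ab4'".
With no groups in the pattern, `findall` gives back each whole match — 5 here.

["'sa'", "''ib'", "'x7'", "'auvp'", "'ab4'"]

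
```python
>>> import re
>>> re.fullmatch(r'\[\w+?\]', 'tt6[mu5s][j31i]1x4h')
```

None

`re.fullmatch` requires the pattern to consume the entire string.
Here the pattern can't cover the whole string, so the call returns None.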